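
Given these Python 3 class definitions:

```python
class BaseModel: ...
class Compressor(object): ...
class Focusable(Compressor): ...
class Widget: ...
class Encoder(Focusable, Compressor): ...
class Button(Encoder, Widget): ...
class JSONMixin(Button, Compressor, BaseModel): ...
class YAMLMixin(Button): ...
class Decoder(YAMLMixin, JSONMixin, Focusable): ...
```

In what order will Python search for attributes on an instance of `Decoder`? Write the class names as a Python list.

[Decoder, YAMLMixin, JSONMixin, Button, Encoder, Focusable, Compressor, Widget, BaseModel, object]

L[Decoder] = Decoder + merge(L[YAMLMixin], L[JSONMixin], L[Focusable], [YAMLMixin JSONMixin Focusable])
  take YAMLMixin:  [YAMLMixin Button Encoder Focusable Compressor Widget object] + [JSONMixin Button Encoder Focusable Compressor Widget BaseModel object] + [Focusable Compressor object] + [YAMLMixin JSONMixin Focusable]
  take JSONMixin:  [Button Encoder Focusable Compressor Widget object] + [JSONMixin Button Encoder Focusable Compressor Widget BaseModel object] + [Focusable Compressor object] + [JSONMixin Focusable]
  take Button:  [Button Encoder Focusable Compressor Widget object] + [Button Encoder Focusable Compressor Widget BaseModel object] + [Focusable Compressor object] + [Focusable]
  take Encoder:  [Encoder Focusable Compressor Widget object] + [Encoder Focusable Compressor Widget BaseModel object] + [Focusable Compressor object] + [Focusable]
  take Focusable:  [Focusable Compressor Widget object] + [Focusable Compressor Widget BaseModel object] + [Focusable Compressor object] + [Focusable]
  take Compressor:  [Compressor Widget object] + [Compressor Widget BaseModel object] + [Compressor object]
  take Widget:  [Widget object] + [Widget BaseModel object] + [object]
  take BaseModel:  [object] + [BaseModel object] + [object]
  take object:  [object] + [object] + [object]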